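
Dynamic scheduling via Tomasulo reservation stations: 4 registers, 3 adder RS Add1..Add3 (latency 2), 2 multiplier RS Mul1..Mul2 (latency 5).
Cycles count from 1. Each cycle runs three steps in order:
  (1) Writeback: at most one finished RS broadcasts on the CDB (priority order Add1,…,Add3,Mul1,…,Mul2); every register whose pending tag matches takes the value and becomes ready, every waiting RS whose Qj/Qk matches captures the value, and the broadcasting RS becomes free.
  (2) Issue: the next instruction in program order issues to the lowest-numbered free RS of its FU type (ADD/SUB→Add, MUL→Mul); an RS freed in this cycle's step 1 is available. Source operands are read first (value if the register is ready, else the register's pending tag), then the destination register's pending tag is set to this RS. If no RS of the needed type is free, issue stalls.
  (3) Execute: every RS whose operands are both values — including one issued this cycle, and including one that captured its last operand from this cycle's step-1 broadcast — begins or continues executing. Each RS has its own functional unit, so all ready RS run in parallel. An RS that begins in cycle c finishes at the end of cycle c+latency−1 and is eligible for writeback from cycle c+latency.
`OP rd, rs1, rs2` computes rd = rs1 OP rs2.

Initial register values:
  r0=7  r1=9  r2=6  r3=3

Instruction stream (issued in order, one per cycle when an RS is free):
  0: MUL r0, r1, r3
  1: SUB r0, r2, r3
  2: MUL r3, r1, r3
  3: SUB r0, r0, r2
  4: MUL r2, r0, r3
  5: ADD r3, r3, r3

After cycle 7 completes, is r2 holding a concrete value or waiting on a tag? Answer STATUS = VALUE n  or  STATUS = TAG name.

STATUS = TAG Mul1

cycle 1: issue MUL r0<-Mul1 // r0:Mul1,r1:9,r2:6,r3:3
cycle 2: issue SUB r0<-Add1 // r0:Add1,r1:9,r2:6,r3:3
cycle 3: issue MUL r3<-Mul2 // r0:Add1,r1:9,r2:6,r3:Mul2
cycle 4: CDB Add1=3; issue SUB r0<-Add1 // r0:Add1,r1:9,r2:6,r3:Mul2
cycle 5: stall // r0:Add1,r1:9,r2:6,r3:Mul2
cycle 6: CDB Add1=-3; stall // r0:-3,r1:9,r2:6,r3:Mul2
cycle 7: CDB Mul1=27; issue MUL r2<-Mul1 // r0:-3,r1:9,r2:Mul1,r3:Mul2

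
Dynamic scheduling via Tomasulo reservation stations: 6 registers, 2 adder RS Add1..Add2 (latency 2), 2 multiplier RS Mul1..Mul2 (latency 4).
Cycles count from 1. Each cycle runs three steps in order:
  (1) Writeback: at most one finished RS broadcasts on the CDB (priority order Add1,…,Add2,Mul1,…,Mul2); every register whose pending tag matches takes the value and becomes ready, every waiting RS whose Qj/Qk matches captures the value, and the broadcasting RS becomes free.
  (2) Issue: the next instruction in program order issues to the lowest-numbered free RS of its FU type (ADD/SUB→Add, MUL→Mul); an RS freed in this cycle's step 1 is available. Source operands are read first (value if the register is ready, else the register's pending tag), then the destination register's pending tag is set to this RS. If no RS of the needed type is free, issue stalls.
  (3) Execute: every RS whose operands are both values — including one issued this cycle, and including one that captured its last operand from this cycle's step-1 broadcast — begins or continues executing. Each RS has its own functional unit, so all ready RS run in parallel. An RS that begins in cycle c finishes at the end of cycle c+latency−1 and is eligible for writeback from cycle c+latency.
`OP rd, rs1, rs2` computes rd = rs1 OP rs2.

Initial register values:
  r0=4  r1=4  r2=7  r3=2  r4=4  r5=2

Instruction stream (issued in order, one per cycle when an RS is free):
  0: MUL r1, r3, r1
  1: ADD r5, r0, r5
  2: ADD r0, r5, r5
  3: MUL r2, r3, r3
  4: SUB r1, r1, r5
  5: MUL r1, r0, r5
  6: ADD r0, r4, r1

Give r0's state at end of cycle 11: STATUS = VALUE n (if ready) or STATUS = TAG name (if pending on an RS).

STATUS = TAG Add1

  c1: issue MUL r1<-Mul1  regs: r0:4,r1:Mul1,r2:7,r3:2,r4:4,r5:2
  c2: issue ADD r5<-Add1  regs: r0:4,r1:Mul1,r2:7,r3:2,r4:4,r5:Add1
  c3: issue ADD r0<-Add2  regs: r0:Add2,r1:Mul1,r2:7,r3:2,r4:4,r5:Add1
  c4: CDB Add1=6; issue MUL r2<-Mul2  regs: r0:Add2,r1:Mul1,r2:Mul2,r3:2,r4:4,r5:6
  c5: CDB Mul1=8; issue SUB r1<-Add1  regs: r0:Add2,r1:Add1,r2:Mul2,r3:2,r4:4,r5:6
  c6: CDB Add2=12; issue MUL r1<-Mul1  regs: r0:12,r1:Mul1,r2:Mul2,r3:2,r4:4,r5:6
  c7: CDB Add1=2; issue ADD r0<-Add1  regs: r0:Add1,r1:Mul1,r2:Mul2,r3:2,r4:4,r5:6
  c8: CDB Mul2=4  regs: r0:Add1,r1:Mul1,r2:4,r3:2,r4:4,r5:6
  c9: -  regs: r0:Add1,r1:Mul1,r2:4,r3:2,r4:4,r5:6
  c10: CDB Mul1=72  regs: r0:Add1,r1:72,r2:4,r3:2,r4:4,r5:6
  c11: -  regs: r0:Add1,r1:72,r2:4,r3:2,r4:4,r5:6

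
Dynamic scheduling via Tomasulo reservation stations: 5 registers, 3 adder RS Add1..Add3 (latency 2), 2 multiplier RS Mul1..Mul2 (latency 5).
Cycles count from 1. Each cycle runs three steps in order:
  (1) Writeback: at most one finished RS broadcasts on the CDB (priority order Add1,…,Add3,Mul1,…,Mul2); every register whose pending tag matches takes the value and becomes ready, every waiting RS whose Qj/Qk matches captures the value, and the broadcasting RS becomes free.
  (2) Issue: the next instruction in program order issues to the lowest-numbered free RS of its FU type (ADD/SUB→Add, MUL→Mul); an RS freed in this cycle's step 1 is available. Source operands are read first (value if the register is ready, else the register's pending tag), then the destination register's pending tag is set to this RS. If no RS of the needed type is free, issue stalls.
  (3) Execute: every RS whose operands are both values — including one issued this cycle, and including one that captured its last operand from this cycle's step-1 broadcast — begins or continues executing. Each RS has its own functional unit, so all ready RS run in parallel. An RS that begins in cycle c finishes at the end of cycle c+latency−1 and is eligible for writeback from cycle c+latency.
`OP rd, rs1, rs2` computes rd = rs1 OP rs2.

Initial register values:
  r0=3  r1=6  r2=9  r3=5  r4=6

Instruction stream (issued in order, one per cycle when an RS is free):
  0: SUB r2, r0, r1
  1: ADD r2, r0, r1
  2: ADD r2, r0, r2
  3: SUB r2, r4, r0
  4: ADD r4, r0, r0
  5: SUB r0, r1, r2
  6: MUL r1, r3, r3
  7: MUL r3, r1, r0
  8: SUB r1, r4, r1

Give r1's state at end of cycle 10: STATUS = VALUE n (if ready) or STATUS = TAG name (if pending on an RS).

STATUS = TAG Add1

c1: issue SUB r2<-Add1 | r0:3,r1:6,r2:Add1,r3:5,r4:6
c2: issue ADD r2<-Add2 | r0:3,r1:6,r2:Add2,r3:5,r4:6
c3: CDB Add1=-3; issue ADD r2<-Add1 | r0:3,r1:6,r2:Add1,r3:5,r4:6
c4: CDB Add2=9; issue SUB r2<-Add2 | r0:3,r1:6,r2:Add2,r3:5,r4:6
c5: issue ADD r4<-Add3 | r0:3,r1:6,r2:Add2,r3:5,r4:Add3
c6: CDB Add1=12; issue SUB r0<-Add1 | r0:Add1,r1:6,r2:Add2,r3:5,r4:Add3
c7: CDB Add2=3; issue MUL r1<-Mul1 | r0:Add1,r1:Mul1,r2:3,r3:5,r4:Add3
c8: CDB Add3=6; issue MUL r3<-Mul2 | r0:Add1,r1:Mul1,r2:3,r3:Mul2,r4:6
c9: CDB Add1=3; issue SUB r1<-Add1 | r0:3,r1:Add1,r2:3,r3:Mul2,r4:6
c10: - | r0:3,r1:Add1,r2:3,r3:Mul2,r4:6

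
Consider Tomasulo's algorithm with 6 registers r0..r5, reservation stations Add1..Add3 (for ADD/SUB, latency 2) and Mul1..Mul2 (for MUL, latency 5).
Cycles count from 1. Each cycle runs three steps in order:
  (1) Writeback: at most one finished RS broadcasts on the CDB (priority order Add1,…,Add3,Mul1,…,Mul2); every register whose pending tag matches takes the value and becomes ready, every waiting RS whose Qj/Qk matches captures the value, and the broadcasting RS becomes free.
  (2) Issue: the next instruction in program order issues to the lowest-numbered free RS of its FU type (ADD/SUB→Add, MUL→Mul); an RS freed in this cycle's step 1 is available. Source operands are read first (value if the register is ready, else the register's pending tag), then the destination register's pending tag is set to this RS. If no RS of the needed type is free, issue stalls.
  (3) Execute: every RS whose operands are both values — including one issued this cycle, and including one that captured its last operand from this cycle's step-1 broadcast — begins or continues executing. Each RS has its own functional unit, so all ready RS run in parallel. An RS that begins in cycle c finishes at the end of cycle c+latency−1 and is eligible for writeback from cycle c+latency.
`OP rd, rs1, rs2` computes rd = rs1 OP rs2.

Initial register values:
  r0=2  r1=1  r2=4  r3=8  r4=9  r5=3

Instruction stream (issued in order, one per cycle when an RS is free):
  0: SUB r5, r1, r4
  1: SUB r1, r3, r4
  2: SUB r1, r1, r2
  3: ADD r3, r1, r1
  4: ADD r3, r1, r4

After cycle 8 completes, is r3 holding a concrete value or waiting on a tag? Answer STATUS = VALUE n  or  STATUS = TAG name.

c1: issue SUB r5<-Add1 | r0:2,r1:1,r2:4,r3:8,r4:9,r5:Add1
c2: issue SUB r1<-Add2 | r0:2,r1:Add2,r2:4,r3:8,r4:9,r5:Add1
c3: CDB Add1=-8; issue SUB r1<-Add1 | r0:2,r1:Add1,r2:4,r3:8,r4:9,r5:-8
c4: CDB Add2=-1; issue ADD r3<-Add2 | r0:2,r1:Add1,r2:4,r3:Add2,r4:9,r5:-8
c5: issue ADD r3<-Add3 | r0:2,r1:Add1,r2:4,r3:Add3,r4:9,r5:-8
c6: CDB Add1=-5 | r0:2,r1:-5,r2:4,r3:Add3,r4:9,r5:-8
c7: - | r0:2,r1:-5,r2:4,r3:Add3,r4:9,r5:-8
c8: CDB Add2=-10 | r0:2,r1:-5,r2:4,r3:Add3,r4:9,r5:-8

STATUS = TAG Add3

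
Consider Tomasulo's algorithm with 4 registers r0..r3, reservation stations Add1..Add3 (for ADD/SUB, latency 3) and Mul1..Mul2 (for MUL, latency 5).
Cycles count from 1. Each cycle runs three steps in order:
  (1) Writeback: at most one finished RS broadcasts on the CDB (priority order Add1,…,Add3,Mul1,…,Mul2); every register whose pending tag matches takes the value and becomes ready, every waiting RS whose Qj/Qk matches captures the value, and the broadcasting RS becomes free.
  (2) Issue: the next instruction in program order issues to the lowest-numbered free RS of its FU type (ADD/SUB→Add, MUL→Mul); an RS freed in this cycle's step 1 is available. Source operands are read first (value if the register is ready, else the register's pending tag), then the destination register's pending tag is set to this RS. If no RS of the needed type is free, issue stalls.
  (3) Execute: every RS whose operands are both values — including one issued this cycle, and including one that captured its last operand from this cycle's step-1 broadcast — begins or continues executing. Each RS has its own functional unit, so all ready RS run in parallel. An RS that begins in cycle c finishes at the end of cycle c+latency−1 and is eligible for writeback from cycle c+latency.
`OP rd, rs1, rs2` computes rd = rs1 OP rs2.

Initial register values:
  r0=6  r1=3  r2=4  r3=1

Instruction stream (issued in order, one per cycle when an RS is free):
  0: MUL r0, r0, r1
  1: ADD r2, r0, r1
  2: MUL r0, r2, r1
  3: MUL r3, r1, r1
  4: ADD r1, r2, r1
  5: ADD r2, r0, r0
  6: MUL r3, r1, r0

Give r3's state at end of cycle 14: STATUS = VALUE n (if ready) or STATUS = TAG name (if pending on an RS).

STATUS = TAG Mul1

  c1: issue MUL r0<-Mul1  regs: r0:Mul1,r1:3,r2:4,r3:1
  c2: issue ADD r2<-Add1  regs: r0:Mul1,r1:3,r2:Add1,r3:1
  c3: issue MUL r0<-Mul2  regs: r0:Mul2,r1:3,r2:Add1,r3:1
  c4: stall  regs: r0:Mul2,r1:3,r2:Add1,r3:1
  c5: stall  regs: r0:Mul2,r1:3,r2:Add1,r3:1
  c6: CDB Mul1=18; issue MUL r3<-Mul1  regs: r0:Mul2,r1:3,r2:Add1,r3:Mul1
  c7: issue ADD r1<-Add2  regs: r0:Mul2,r1:Add2,r2:Add1,r3:Mul1
  c8: issue ADD r2<-Add3  regs: r0:Mul2,r1:Add2,r2:Add3,r3:Mul1
  c9: CDB Add1=21; stall  regs: r0:Mul2,r1:Add2,r2:Add3,r3:Mul1
  c10: stall  regs: r0:Mul2,r1:Add2,r2:Add3,r3:Mul1
  c11: CDB Mul1=9; issue MUL r3<-Mul1  regs: r0:Mul2,r1:Add2,r2:Add3,r3:Mul1
  c12: CDB Add2=24  regs: r0:Mul2,r1:24,r2:Add3,r3:Mul1
  c13: -  regs: r0:Mul2,r1:24,r2:Add3,r3:Mul1
  c14: CDB Mul2=63  regs: r0:63,r1:24,r2:Add3,r3:Mul1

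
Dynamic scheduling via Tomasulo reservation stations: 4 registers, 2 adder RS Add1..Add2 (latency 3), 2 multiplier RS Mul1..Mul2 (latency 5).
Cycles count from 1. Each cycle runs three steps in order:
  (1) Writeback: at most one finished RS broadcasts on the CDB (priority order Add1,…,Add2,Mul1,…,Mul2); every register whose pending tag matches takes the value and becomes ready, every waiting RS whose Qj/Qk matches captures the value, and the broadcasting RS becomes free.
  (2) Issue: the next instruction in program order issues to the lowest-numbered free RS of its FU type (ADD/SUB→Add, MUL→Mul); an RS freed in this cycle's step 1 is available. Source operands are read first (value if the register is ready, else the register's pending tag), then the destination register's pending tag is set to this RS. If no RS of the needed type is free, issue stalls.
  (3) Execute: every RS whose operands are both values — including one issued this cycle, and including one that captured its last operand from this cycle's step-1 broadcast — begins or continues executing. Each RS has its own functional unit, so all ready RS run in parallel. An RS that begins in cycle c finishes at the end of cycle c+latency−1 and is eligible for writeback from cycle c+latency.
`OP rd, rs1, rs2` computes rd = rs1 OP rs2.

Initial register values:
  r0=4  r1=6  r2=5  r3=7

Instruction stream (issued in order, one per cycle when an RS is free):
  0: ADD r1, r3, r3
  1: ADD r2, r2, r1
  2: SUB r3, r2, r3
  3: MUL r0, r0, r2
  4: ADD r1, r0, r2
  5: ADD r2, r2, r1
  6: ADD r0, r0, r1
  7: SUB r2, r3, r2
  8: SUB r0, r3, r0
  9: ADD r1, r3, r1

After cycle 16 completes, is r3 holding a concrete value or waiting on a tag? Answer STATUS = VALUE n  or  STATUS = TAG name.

STATUS = VALUE 12

  c1: issue ADD r1<-Add1  regs: r0:4,r1:Add1,r2:5,r3:7
  c2: issue ADD r2<-Add2  regs: r0:4,r1:Add1,r2:Add2,r3:7
  c3: stall  regs: r0:4,r1:Add1,r2:Add2,r3:7
  c4: CDB Add1=14; issue SUB r3<-Add1  regs: r0:4,r1:14,r2:Add2,r3:Add1
  c5: issue MUL r0<-Mul1  regs: r0:Mul1,r1:14,r2:Add2,r3:Add1
  c6: stall  regs: r0:Mul1,r1:14,r2:Add2,r3:Add1
  c7: CDB Add2=19; issue ADD r1<-Add2  regs: r0:Mul1,r1:Add2,r2:19,r3:Add1
  c8: stall  regs: r0:Mul1,r1:Add2,r2:19,r3:Add1
  c9: stall  regs: r0:Mul1,r1:Add2,r2:19,r3:Add1
  c10: CDB Add1=12; issue ADD r2<-Add1  regs: r0:Mul1,r1:Add2,r2:Add1,r3:12
  c11: stall  regs: r0:Mul1,r1:Add2,r2:Add1,r3:12
  c12: CDB Mul1=76; stall  regs: r0:76,r1:Add2,r2:Add1,r3:12
  c13: stall  regs: r0:76,r1:Add2,r2:Add1,r3:12
  c14: stall  regs: r0:76,r1:Add2,r2:Add1,r3:12
  c15: CDB Add2=95; issue ADD r0<-Add2  regs: r0:Add2,r1:95,r2:Add1,r3:12
  c16: stall  regs: r0:Add2,r1:95,r2:Add1,r3:12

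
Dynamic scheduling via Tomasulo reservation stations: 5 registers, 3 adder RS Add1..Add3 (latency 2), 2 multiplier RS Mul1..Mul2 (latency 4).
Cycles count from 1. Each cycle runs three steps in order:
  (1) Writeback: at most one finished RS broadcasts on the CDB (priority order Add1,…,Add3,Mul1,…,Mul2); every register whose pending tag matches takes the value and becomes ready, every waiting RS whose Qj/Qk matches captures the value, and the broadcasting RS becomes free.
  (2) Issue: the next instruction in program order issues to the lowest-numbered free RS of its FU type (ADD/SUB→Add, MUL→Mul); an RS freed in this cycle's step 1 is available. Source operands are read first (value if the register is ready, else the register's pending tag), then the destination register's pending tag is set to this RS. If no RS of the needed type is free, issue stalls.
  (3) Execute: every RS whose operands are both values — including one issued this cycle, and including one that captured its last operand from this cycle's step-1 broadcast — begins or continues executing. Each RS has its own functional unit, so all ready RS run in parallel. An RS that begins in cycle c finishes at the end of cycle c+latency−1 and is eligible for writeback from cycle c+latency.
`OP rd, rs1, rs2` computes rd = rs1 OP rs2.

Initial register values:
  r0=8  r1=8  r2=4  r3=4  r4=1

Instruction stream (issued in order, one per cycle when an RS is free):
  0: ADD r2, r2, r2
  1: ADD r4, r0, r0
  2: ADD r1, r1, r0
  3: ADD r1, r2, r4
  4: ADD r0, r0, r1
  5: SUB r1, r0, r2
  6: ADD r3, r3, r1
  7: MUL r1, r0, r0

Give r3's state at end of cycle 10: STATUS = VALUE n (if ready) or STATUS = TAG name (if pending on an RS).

  c1: issue ADD r2<-Add1  regs: r0:8,r1:8,r2:Add1,r3:4,r4:1
  c2: issue ADD r4<-Add2  regs: r0:8,r1:8,r2:Add1,r3:4,r4:Add2
  c3: CDB Add1=8; issue ADD r1<-Add1  regs: r0:8,r1:Add1,r2:8,r3:4,r4:Add2
  c4: CDB Add2=16; issue ADD r1<-Add2  regs: r0:8,r1:Add2,r2:8,r3:4,r4:16
  c5: CDB Add1=16; issue ADD r0<-Add1  regs: r0:Add1,r1:Add2,r2:8,r3:4,r4:16
  c6: CDB Add2=24; issue SUB r1<-Add2  regs: r0:Add1,r1:Add2,r2:8,r3:4,r4:16
  c7: issue ADD r3<-Add3  regs: r0:Add1,r1:Add2,r2:8,r3:Add3,r4:16
  c8: CDB Add1=32; issue MUL r1<-Mul1  regs: r0:32,r1:Mul1,r2:8,r3:Add3,r4:16
  c9: -  regs: r0:32,r1:Mul1,r2:8,r3:Add3,r4:16
  c10: CDB Add2=24  regs: r0:32,r1:Mul1,r2:8,r3:Add3,r4:16

STATUS = TAG Add3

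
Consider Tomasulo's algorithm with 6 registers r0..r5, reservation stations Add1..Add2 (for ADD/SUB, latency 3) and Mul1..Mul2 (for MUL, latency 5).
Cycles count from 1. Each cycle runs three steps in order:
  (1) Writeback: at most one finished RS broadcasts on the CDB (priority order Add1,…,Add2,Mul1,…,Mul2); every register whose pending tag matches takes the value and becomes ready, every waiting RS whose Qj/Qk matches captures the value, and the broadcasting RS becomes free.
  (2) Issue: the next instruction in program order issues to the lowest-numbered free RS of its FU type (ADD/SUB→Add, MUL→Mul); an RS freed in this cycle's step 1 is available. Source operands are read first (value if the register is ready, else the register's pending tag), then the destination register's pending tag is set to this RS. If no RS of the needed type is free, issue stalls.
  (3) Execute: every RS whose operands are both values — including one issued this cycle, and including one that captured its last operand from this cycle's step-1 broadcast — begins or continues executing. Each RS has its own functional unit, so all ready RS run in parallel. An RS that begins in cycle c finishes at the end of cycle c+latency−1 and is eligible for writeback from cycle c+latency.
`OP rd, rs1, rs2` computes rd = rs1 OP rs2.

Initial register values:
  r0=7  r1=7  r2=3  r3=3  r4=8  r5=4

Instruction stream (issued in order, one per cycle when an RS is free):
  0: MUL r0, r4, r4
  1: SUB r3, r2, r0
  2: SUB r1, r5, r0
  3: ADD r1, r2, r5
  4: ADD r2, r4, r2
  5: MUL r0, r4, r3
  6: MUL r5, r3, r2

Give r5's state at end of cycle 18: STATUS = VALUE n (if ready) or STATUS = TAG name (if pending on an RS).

STATUS = VALUE -671

c1: issue MUL r0<-Mul1 | r0:Mul1,r1:7,r2:3,r3:3,r4:8,r5:4
c2: issue SUB r3<-Add1 | r0:Mul1,r1:7,r2:3,r3:Add1,r4:8,r5:4
c3: issue SUB r1<-Add2 | r0:Mul1,r1:Add2,r2:3,r3:Add1,r4:8,r5:4
c4: stall | r0:Mul1,r1:Add2,r2:3,r3:Add1,r4:8,r5:4
c5: stall | r0:Mul1,r1:Add2,r2:3,r3:Add1,r4:8,r5:4
c6: CDB Mul1=64; stall | r0:64,r1:Add2,r2:3,r3:Add1,r4:8,r5:4
c7: stall | r0:64,r1:Add2,r2:3,r3:Add1,r4:8,r5:4
c8: stall | r0:64,r1:Add2,r2:3,r3:Add1,r4:8,r5:4
c9: CDB Add1=-61; issue ADD r1<-Add1 | r0:64,r1:Add1,r2:3,r3:-61,r4:8,r5:4
c10: CDB Add2=-60; issue ADD r2<-Add2 | r0:64,r1:Add1,r2:Add2,r3:-61,r4:8,r5:4
c11: issue MUL r0<-Mul1 | r0:Mul1,r1:Add1,r2:Add2,r3:-61,r4:8,r5:4
c12: CDB Add1=7; issue MUL r5<-Mul2 | r0:Mul1,r1:7,r2:Add2,r3:-61,r4:8,r5:Mul2
c13: CDB Add2=11 | r0:Mul1,r1:7,r2:11,r3:-61,r4:8,r5:Mul2
c14: - | r0:Mul1,r1:7,r2:11,r3:-61,r4:8,r5:Mul2
c15: - | r0:Mul1,r1:7,r2:11,r3:-61,r4:8,r5:Mul2
c16: CDB Mul1=-488 | r0:-488,r1:7,r2:11,r3:-61,r4:8,r5:Mul2
c17: - | r0:-488,r1:7,r2:11,r3:-61,r4:8,r5:Mul2
c18: CDB Mul2=-671 | r0:-488,r1:7,r2:11,r3:-61,r4:8,r5:-671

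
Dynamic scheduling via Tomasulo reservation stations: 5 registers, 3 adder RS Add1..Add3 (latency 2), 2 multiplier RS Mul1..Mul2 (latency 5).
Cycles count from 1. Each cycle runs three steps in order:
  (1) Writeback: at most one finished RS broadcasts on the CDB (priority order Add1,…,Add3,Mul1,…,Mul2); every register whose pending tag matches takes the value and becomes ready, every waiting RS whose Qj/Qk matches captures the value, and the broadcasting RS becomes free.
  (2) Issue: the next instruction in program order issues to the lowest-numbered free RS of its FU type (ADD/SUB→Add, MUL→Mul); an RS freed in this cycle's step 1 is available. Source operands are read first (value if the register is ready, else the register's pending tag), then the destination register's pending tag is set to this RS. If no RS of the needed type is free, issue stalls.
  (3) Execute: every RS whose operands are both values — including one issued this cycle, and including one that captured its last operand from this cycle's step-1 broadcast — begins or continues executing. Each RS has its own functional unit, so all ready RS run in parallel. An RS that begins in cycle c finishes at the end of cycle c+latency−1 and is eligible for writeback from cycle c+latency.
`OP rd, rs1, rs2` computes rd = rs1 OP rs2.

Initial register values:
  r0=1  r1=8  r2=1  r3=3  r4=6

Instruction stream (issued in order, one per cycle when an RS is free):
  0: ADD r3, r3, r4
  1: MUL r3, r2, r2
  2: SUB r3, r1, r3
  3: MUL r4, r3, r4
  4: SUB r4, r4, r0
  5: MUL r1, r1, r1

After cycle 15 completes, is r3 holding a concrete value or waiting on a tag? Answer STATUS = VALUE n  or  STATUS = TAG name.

cycle 1: issue ADD r3<-Add1 // r0:1,r1:8,r2:1,r3:Add1,r4:6
cycle 2: issue MUL r3<-Mul1 // r0:1,r1:8,r2:1,r3:Mul1,r4:6
cycle 3: CDB Add1=9; issue SUB r3<-Add1 // r0:1,r1:8,r2:1,r3:Add1,r4:6
cycle 4: issue MUL r4<-Mul2 // r0:1,r1:8,r2:1,r3:Add1,r4:Mul2
cycle 5: issue SUB r4<-Add2 // r0:1,r1:8,r2:1,r3:Add1,r4:Add2
cycle 6: stall // r0:1,r1:8,r2:1,r3:Add1,r4:Add2
cycle 7: CDB Mul1=1; issue MUL r1<-Mul1 // r0:1,r1:Mul1,r2:1,r3:Add1,r4:Add2
cycle 8: - // r0:1,r1:Mul1,r2:1,r3:Add1,r4:Add2
cycle 9: CDB Add1=7 // r0:1,r1:Mul1,r2:1,r3:7,r4:Add2
cycle 10: - // r0:1,r1:Mul1,r2:1,r3:7,r4:Add2
cycle 11: - // r0:1,r1:Mul1,r2:1,r3:7,r4:Add2
cycle 12: CDB Mul1=64 // r0:1,r1:64,r2:1,r3:7,r4:Add2
cycle 13: - // r0:1,r1:64,r2:1,r3:7,r4:Add2
cycle 14: CDB Mul2=42 // r0:1,r1:64,r2:1,r3:7,r4:Add2
cycle 15: - // r0:1,r1:64,r2:1,r3:7,r4:Add2

STATUS = VALUE 7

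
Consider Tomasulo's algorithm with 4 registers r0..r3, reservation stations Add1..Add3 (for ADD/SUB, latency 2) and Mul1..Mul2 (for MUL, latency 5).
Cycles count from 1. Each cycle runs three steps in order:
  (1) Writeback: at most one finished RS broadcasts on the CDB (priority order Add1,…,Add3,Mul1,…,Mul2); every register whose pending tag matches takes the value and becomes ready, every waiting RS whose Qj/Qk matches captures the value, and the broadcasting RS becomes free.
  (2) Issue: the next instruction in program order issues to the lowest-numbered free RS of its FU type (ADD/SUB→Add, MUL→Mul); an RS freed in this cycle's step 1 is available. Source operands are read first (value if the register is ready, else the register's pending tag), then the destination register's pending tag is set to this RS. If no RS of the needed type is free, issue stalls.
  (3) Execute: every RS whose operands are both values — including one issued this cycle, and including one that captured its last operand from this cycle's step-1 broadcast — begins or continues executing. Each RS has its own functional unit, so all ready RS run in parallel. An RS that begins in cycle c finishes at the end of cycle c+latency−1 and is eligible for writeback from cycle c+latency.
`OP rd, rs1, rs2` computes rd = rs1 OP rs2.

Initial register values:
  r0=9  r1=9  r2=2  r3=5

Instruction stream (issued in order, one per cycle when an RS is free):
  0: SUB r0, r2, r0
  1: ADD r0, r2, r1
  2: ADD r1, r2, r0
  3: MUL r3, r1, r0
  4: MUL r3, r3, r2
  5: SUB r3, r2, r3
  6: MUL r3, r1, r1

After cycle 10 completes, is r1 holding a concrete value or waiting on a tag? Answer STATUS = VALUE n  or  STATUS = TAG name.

cycle 1: issue SUB r0<-Add1 // r0:Add1,r1:9,r2:2,r3:5
cycle 2: issue ADD r0<-Add2 // r0:Add2,r1:9,r2:2,r3:5
cycle 3: CDB Add1=-7; issue ADD r1<-Add1 // r0:Add2,r1:Add1,r2:2,r3:5
cycle 4: CDB Add2=11; issue MUL r3<-Mul1 // r0:11,r1:Add1,r2:2,r3:Mul1
cycle 5: issue MUL r3<-Mul2 // r0:11,r1:Add1,r2:2,r3:Mul2
cycle 6: CDB Add1=13; issue SUB r3<-Add1 // r0:11,r1:13,r2:2,r3:Add1
cycle 7: stall // r0:11,r1:13,r2:2,r3:Add1
cycle 8: stall // r0:11,r1:13,r2:2,r3:Add1
cycle 9: stall // r0:11,r1:13,r2:2,r3:Add1
cycle 10: stall // r0:11,r1:13,r2:2,r3:Add1

STATUS = VALUE 13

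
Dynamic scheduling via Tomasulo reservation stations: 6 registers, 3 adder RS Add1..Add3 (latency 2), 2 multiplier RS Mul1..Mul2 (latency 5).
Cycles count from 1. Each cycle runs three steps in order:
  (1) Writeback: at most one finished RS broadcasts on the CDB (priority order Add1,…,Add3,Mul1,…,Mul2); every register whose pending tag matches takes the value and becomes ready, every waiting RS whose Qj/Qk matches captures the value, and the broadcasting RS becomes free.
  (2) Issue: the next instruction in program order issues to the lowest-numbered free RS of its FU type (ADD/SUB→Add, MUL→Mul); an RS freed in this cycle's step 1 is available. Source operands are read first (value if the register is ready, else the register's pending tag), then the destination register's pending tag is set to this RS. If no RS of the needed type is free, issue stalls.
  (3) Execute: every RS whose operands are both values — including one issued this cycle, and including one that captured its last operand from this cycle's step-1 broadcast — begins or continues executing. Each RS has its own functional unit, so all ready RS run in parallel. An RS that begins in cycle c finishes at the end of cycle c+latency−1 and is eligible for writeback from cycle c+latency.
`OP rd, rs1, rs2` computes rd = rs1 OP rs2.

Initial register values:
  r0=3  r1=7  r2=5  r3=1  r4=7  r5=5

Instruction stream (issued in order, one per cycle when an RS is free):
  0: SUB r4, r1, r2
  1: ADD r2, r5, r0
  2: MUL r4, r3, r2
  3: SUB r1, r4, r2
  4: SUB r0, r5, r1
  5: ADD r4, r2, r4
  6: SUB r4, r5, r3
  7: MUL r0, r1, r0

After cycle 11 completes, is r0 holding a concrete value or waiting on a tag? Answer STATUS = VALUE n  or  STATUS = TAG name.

STATUS = TAG Add2

  c1: issue SUB r4<-Add1  regs: r0:3,r1:7,r2:5,r3:1,r4:Add1,r5:5
  c2: issue ADD r2<-Add2  regs: r0:3,r1:7,r2:Add2,r3:1,r4:Add1,r5:5
  c3: CDB Add1=2; issue MUL r4<-Mul1  regs: r0:3,r1:7,r2:Add2,r3:1,r4:Mul1,r5:5
  c4: CDB Add2=8; issue SUB r1<-Add1  regs: r0:3,r1:Add1,r2:8,r3:1,r4:Mul1,r5:5
  c5: issue SUB r0<-Add2  regs: r0:Add2,r1:Add1,r2:8,r3:1,r4:Mul1,r5:5
  c6: issue ADD r4<-Add3  regs: r0:Add2,r1:Add1,r2:8,r3:1,r4:Add3,r5:5
  c7: stall  regs: r0:Add2,r1:Add1,r2:8,r3:1,r4:Add3,r5:5
  c8: stall  regs: r0:Add2,r1:Add1,r2:8,r3:1,r4:Add3,r5:5
  c9: CDB Mul1=8; stall  regs: r0:Add2,r1:Add1,r2:8,r3:1,r4:Add3,r5:5
  c10: stall  regs: r0:Add2,r1:Add1,r2:8,r3:1,r4:Add3,r5:5
  c11: CDB Add1=0; issue SUB r4<-Add1  regs: r0:Add2,r1:0,r2:8,r3:1,r4:Add1,r5:5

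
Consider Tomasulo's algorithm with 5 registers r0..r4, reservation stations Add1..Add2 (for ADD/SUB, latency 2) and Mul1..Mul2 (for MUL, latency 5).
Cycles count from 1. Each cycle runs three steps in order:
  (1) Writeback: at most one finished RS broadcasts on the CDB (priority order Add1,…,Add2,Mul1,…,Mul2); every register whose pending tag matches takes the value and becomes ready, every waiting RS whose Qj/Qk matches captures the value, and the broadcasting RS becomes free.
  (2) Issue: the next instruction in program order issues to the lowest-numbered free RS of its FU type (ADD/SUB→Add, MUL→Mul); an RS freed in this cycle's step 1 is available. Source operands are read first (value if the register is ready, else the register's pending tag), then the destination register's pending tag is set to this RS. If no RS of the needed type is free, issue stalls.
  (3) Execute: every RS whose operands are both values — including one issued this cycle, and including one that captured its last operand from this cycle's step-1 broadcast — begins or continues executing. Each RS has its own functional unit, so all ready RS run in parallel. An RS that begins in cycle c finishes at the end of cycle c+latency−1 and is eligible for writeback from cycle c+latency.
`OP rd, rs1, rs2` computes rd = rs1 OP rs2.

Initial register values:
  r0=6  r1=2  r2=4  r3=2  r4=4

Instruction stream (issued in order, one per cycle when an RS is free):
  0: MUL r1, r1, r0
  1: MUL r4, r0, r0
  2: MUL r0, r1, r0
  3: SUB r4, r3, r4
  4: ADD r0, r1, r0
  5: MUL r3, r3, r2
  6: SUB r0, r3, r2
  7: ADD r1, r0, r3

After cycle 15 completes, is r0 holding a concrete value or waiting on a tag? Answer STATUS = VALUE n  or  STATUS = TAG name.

STATUS = TAG Add1

c1: issue MUL r1<-Mul1 | r0:6,r1:Mul1,r2:4,r3:2,r4:4
c2: issue MUL r4<-Mul2 | r0:6,r1:Mul1,r2:4,r3:2,r4:Mul2
c3: stall | r0:6,r1:Mul1,r2:4,r3:2,r4:Mul2
c4: stall | r0:6,r1:Mul1,r2:4,r3:2,r4:Mul2
c5: stall | r0:6,r1:Mul1,r2:4,r3:2,r4:Mul2
c6: CDB Mul1=12; issue MUL r0<-Mul1 | r0:Mul1,r1:12,r2:4,r3:2,r4:Mul2
c7: CDB Mul2=36; issue SUB r4<-Add1 | r0:Mul1,r1:12,r2:4,r3:2,r4:Add1
c8: issue ADD r0<-Add2 | r0:Add2,r1:12,r2:4,r3:2,r4:Add1
c9: CDB Add1=-34; issue MUL r3<-Mul2 | r0:Add2,r1:12,r2:4,r3:Mul2,r4:-34
c10: issue SUB r0<-Add1 | r0:Add1,r1:12,r2:4,r3:Mul2,r4:-34
c11: CDB Mul1=72; stall | r0:Add1,r1:12,r2:4,r3:Mul2,r4:-34
c12: stall | r0:Add1,r1:12,r2:4,r3:Mul2,r4:-34
c13: CDB Add2=84; issue ADD r1<-Add2 | r0:Add1,r1:Add2,r2:4,r3:Mul2,r4:-34
c14: CDB Mul2=8 | r0:Add1,r1:Add2,r2:4,r3:8,r4:-34
c15: - | r0:Add1,r1:Add2,r2:4,r3:8,r4:-34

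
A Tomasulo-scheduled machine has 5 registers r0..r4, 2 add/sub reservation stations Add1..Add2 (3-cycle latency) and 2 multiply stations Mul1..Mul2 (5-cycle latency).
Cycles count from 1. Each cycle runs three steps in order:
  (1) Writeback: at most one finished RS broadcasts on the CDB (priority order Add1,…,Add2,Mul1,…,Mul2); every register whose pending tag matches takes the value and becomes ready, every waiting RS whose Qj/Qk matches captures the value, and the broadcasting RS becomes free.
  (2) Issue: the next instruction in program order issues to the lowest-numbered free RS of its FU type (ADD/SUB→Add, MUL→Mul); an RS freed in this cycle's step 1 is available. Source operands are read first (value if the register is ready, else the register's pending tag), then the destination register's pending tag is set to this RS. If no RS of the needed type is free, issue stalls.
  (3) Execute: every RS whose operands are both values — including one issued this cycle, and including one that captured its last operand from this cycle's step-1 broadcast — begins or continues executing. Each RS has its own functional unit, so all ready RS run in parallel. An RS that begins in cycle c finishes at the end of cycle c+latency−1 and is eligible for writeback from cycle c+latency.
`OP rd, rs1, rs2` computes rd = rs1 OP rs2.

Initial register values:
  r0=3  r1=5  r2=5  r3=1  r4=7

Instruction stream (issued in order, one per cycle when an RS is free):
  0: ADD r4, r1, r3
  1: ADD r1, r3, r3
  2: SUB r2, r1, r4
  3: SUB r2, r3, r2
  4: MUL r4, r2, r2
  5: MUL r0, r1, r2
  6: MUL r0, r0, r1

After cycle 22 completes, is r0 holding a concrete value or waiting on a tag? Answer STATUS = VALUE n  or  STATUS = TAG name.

STATUS = VALUE 20

cycle 1: issue ADD r4<-Add1 // r0:3,r1:5,r2:5,r3:1,r4:Add1
cycle 2: issue ADD r1<-Add2 // r0:3,r1:Add2,r2:5,r3:1,r4:Add1
cycle 3: stall // r0:3,r1:Add2,r2:5,r3:1,r4:Add1
cycle 4: CDB Add1=6; issue SUB r2<-Add1 // r0:3,r1:Add2,r2:Add1,r3:1,r4:6
cycle 5: CDB Add2=2; issue SUB r2<-Add2 // r0:3,r1:2,r2:Add2,r3:1,r4:6
cycle 6: issue MUL r4<-Mul1 // r0:3,r1:2,r2:Add2,r3:1,r4:Mul1
cycle 7: issue MUL r0<-Mul2 // r0:Mul2,r1:2,r2:Add2,r3:1,r4:Mul1
cycle 8: CDB Add1=-4; stall // r0:Mul2,r1:2,r2:Add2,r3:1,r4:Mul1
cycle 9: stall // r0:Mul2,r1:2,r2:Add2,r3:1,r4:Mul1
cycle 10: stall // r0:Mul2,r1:2,r2:Add2,r3:1,r4:Mul1
cycle 11: CDB Add2=5; stall // r0:Mul2,r1:2,r2:5,r3:1,r4:Mul1
cycle 12: stall // r0:Mul2,r1:2,r2:5,r3:1,r4:Mul1
cycle 13: stall // r0:Mul2,r1:2,r2:5,r3:1,r4:Mul1
cycle 14: stall // r0:Mul2,r1:2,r2:5,r3:1,r4:Mul1
cycle 15: stall // r0:Mul2,r1:2,r2:5,r3:1,r4:Mul1
cycle 16: CDB Mul1=25; issue MUL r0<-Mul1 // r0:Mul1,r1:2,r2:5,r3:1,r4:25
cycle 17: CDB Mul2=10 // r0:Mul1,r1:2,r2:5,r3:1,r4:25
cycle 18: - // r0:Mul1,r1:2,r2:5,r3:1,r4:25
cycle 19: - // r0:Mul1,r1:2,r2:5,r3:1,r4:25
cycle 20: - // r0:Mul1,r1:2,r2:5,r3:1,r4:25
cycle 21: - // r0:Mul1,r1:2,r2:5,r3:1,r4:25
cycle 22: CDB Mul1=20 // r0:20,r1:2,r2:5,r3:1,r4:25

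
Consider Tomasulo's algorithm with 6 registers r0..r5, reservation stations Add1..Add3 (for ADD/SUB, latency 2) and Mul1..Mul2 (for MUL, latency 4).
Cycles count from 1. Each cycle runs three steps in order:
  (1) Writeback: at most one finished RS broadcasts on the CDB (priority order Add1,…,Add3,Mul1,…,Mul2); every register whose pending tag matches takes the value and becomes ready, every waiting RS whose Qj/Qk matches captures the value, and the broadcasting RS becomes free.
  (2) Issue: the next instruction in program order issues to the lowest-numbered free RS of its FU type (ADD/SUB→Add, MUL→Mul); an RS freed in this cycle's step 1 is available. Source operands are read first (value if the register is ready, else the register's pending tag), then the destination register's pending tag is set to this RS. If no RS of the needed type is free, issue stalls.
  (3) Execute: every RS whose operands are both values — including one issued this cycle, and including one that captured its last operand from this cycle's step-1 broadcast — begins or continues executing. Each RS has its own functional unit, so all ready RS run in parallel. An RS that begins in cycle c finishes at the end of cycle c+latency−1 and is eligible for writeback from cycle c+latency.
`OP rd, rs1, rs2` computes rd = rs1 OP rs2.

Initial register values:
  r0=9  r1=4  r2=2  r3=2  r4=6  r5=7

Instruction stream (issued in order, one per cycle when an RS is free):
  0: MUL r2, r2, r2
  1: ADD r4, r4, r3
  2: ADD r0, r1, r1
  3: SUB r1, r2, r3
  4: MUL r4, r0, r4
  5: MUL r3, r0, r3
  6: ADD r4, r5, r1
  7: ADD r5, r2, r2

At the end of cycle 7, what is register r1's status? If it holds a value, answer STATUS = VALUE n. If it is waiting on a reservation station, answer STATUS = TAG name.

STATUS = TAG Add1

  c1: issue MUL r2<-Mul1  regs: r0:9,r1:4,r2:Mul1,r3:2,r4:6,r5:7
  c2: issue ADD r4<-Add1  regs: r0:9,r1:4,r2:Mul1,r3:2,r4:Add1,r5:7
  c3: issue ADD r0<-Add2  regs: r0:Add2,r1:4,r2:Mul1,r3:2,r4:Add1,r5:7
  c4: CDB Add1=8; issue SUB r1<-Add1  regs: r0:Add2,r1:Add1,r2:Mul1,r3:2,r4:8,r5:7
  c5: CDB Add2=8; issue MUL r4<-Mul2  regs: r0:8,r1:Add1,r2:Mul1,r3:2,r4:Mul2,r5:7
  c6: CDB Mul1=4; issue MUL r3<-Mul1  regs: r0:8,r1:Add1,r2:4,r3:Mul1,r4:Mul2,r5:7
  c7: issue ADD r4<-Add2  regs: r0:8,r1:Add1,r2:4,r3:Mul1,r4:Add2,r5:7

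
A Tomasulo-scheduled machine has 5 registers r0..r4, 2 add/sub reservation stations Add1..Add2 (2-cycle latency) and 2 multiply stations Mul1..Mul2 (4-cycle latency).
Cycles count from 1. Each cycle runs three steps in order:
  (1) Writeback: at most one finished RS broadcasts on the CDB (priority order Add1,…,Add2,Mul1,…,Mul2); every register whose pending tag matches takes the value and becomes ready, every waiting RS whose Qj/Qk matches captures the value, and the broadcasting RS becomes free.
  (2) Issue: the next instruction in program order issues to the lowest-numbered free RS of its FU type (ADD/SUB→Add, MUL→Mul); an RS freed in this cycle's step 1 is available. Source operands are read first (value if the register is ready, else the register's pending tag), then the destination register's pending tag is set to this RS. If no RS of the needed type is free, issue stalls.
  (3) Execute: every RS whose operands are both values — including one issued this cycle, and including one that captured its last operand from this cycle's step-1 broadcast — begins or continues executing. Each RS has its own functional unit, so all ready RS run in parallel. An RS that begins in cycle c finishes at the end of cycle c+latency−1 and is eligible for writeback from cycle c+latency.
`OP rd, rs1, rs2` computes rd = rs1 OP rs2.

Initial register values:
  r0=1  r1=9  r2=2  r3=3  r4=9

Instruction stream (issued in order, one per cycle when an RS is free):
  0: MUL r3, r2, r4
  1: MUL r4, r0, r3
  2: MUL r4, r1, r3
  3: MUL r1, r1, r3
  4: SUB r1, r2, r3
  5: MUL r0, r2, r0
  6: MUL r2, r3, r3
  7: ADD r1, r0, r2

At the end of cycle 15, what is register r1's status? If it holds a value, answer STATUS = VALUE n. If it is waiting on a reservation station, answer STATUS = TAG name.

STATUS = TAG Add1

cycle 1: issue MUL r3<-Mul1 // r0:1,r1:9,r2:2,r3:Mul1,r4:9
cycle 2: issue MUL r4<-Mul2 // r0:1,r1:9,r2:2,r3:Mul1,r4:Mul2
cycle 3: stall // r0:1,r1:9,r2:2,r3:Mul1,r4:Mul2
cycle 4: stall // r0:1,r1:9,r2:2,r3:Mul1,r4:Mul2
cycle 5: CDB Mul1=18; issue MUL r4<-Mul1 // r0:1,r1:9,r2:2,r3:18,r4:Mul1
cycle 6: stall // r0:1,r1:9,r2:2,r3:18,r4:Mul1
cycle 7: stall // r0:1,r1:9,r2:2,r3:18,r4:Mul1
cycle 8: stall // r0:1,r1:9,r2:2,r3:18,r4:Mul1
cycle 9: CDB Mul1=162; issue MUL r1<-Mul1 // r0:1,r1:Mul1,r2:2,r3:18,r4:162
cycle 10: CDB Mul2=18; issue SUB r1<-Add1 // r0:1,r1:Add1,r2:2,r3:18,r4:162
cycle 11: issue MUL r0<-Mul2 // r0:Mul2,r1:Add1,r2:2,r3:18,r4:162
cycle 12: CDB Add1=-16; stall // r0:Mul2,r1:-16,r2:2,r3:18,r4:162
cycle 13: CDB Mul1=162; issue MUL r2<-Mul1 // r0:Mul2,r1:-16,r2:Mul1,r3:18,r4:162
cycle 14: issue ADD r1<-Add1 // r0:Mul2,r1:Add1,r2:Mul1,r3:18,r4:162
cycle 15: CDB Mul2=2 // r0:2,r1:Add1,r2:Mul1,r3:18,r4:162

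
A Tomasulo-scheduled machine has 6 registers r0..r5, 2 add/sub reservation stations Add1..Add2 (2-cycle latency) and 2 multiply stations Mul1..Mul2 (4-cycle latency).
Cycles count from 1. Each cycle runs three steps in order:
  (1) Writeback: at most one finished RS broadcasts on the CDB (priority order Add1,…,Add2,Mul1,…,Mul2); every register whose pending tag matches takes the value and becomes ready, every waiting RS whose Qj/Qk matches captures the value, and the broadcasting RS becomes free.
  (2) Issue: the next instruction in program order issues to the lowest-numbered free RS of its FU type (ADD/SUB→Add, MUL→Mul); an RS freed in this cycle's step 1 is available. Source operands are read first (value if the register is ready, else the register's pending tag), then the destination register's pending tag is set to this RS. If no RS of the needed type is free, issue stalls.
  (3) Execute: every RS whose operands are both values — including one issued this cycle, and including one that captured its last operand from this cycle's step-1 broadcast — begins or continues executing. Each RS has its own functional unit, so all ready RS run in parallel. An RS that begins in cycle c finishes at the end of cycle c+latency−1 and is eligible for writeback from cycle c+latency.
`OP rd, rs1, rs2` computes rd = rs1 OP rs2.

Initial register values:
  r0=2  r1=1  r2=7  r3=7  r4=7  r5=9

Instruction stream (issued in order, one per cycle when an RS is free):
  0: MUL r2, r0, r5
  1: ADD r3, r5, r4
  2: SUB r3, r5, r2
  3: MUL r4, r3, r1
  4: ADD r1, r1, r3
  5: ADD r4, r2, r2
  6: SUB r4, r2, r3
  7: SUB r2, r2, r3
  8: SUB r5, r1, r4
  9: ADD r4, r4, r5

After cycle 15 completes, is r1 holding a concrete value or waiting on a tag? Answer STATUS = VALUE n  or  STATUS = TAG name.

STATUS = VALUE -8

cycle 1: issue MUL r2<-Mul1 // r0:2,r1:1,r2:Mul1,r3:7,r4:7,r5:9
cycle 2: issue ADD r3<-Add1 // r0:2,r1:1,r2:Mul1,r3:Add1,r4:7,r5:9
cycle 3: issue SUB r3<-Add2 // r0:2,r1:1,r2:Mul1,r3:Add2,r4:7,r5:9
cycle 4: CDB Add1=16; issue MUL r4<-Mul2 // r0:2,r1:1,r2:Mul1,r3:Add2,r4:Mul2,r5:9
cycle 5: CDB Mul1=18; issue ADD r1<-Add1 // r0:2,r1:Add1,r2:18,r3:Add2,r4:Mul2,r5:9
cycle 6: stall // r0:2,r1:Add1,r2:18,r3:Add2,r4:Mul2,r5:9
cycle 7: CDB Add2=-9; issue ADD r4<-Add2 // r0:2,r1:Add1,r2:18,r3:-9,r4:Add2,r5:9
cycle 8: stall // r0:2,r1:Add1,r2:18,r3:-9,r4:Add2,r5:9
cycle 9: CDB Add1=-8; issue SUB r4<-Add1 // r0:2,r1:-8,r2:18,r3:-9,r4:Add1,r5:9
cycle 10: CDB Add2=36; issue SUB r2<-Add2 // r0:2,r1:-8,r2:Add2,r3:-9,r4:Add1,r5:9
cycle 11: CDB Add1=27; issue SUB r5<-Add1 // r0:2,r1:-8,r2:Add2,r3:-9,r4:27,r5:Add1
cycle 12: CDB Add2=27; issue ADD r4<-Add2 // r0:2,r1:-8,r2:27,r3:-9,r4:Add2,r5:Add1
cycle 13: CDB Add1=-35 // r0:2,r1:-8,r2:27,r3:-9,r4:Add2,r5:-35
cycle 14: CDB Mul2=-9 // r0:2,r1:-8,r2:27,r3:-9,r4:Add2,r5:-35
cycle 15: CDB Add2=-8 // r0:2,r1:-8,r2:27,r3:-9,r4:-8,r5:-35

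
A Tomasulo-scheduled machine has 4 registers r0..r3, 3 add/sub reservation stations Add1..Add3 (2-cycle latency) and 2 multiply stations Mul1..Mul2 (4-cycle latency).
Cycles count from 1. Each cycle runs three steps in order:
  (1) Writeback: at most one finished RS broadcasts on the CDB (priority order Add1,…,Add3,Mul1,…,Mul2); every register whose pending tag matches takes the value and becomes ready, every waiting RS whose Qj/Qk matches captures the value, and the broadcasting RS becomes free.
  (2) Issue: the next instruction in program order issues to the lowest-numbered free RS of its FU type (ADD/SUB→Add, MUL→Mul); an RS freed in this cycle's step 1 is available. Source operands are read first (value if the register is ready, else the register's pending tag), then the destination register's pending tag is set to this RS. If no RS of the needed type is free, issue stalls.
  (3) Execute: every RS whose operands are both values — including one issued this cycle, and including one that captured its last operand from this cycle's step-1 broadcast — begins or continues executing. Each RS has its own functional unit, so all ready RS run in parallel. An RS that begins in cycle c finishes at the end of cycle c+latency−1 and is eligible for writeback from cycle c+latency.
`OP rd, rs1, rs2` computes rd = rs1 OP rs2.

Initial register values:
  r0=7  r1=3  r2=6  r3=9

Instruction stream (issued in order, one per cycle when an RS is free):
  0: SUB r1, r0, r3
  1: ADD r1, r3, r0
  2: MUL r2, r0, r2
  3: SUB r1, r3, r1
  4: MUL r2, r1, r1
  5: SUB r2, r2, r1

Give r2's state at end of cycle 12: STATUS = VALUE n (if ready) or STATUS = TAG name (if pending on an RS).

c1: issue SUB r1<-Add1 | r0:7,r1:Add1,r2:6,r3:9
c2: issue ADD r1<-Add2 | r0:7,r1:Add2,r2:6,r3:9
c3: CDB Add1=-2; issue MUL r2<-Mul1 | r0:7,r1:Add2,r2:Mul1,r3:9
c4: CDB Add2=16; issue SUB r1<-Add1 | r0:7,r1:Add1,r2:Mul1,r3:9
c5: issue MUL r2<-Mul2 | r0:7,r1:Add1,r2:Mul2,r3:9
c6: CDB Add1=-7; issue SUB r2<-Add1 | r0:7,r1:-7,r2:Add1,r3:9
c7: CDB Mul1=42 | r0:7,r1:-7,r2:Add1,r3:9
c8: - | r0:7,r1:-7,r2:Add1,r3:9
c9: - | r0:7,r1:-7,r2:Add1,r3:9
c10: CDB Mul2=49 | r0:7,r1:-7,r2:Add1,r3:9
c11: - | r0:7,r1:-7,r2:Add1,r3:9
c12: CDB Add1=56 | r0:7,r1:-7,r2:56,r3:9

STATUS = VALUE 56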